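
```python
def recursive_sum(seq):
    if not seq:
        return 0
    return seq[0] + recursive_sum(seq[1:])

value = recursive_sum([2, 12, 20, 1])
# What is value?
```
Call trace:
recursive_sum(seq=[2, 12, 20, 1])
  recursive_sum(seq=[12, 20, 1])
    recursive_sum(seq=[20, 1])
      recursive_sum(seq=[1])
        recursive_sum(seq=[])
        -> return 0
      -> return 1
    -> return 21
  -> return 33
-> return 35

Final answer: 35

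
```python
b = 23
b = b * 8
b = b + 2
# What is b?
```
Trace:
  b=23
  b=184
  b=186

Final answer: 186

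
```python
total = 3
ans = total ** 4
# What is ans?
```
Trace:
  total=3
  total=3, ans=81

Final answer: 81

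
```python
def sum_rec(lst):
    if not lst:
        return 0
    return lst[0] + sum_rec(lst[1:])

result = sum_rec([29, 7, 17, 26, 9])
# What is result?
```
Call trace:
sum_rec(lst=[29, 7, 17, 26, 9])
  sum_rec(lst=[7, 17, 26, 9])
    sum_rec(lst=[17, 26, 9])
      sum_rec(lst=[26, 9])
        sum_rec(lst=[9])
          sum_rec(lst=[])
          -> return 0
        -> return 9
      -> return 35
    -> return 52
  -> return 59
-> return 88

Final answer: 88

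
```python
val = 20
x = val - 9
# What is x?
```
Trace:
  val=20
  val=20, x=11

Final answer: 11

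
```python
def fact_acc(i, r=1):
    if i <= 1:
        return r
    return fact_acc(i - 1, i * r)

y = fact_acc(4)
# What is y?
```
Call trace:
fact_acc(i=4, r=1)
  fact_acc(i=3, r=4)
    fact_acc(i=2, r=12)
      fact_acc(i=1, r=24)
      -> return 24
    -> return 24
  -> return 24
-> return 24

Final answer: 24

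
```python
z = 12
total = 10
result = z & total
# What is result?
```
Trace:
  z=12
  z=12, total=10
  z=12, total=10, result=8

Final answer: 8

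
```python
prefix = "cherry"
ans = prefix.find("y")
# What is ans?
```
Trace:
  prefix='cherry'
  prefix='cherry', ans=5

Final answer: 5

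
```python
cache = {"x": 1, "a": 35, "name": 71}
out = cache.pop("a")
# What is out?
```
Trace:
  cache={'x': 1, 'a': 35, 'name': 71}
  cache={'x': 1, 'name': 71}, out=35

Final answer: 35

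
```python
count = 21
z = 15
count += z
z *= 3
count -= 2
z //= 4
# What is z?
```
Trace:
  count=21
  count=21, z=15
  count=36, z=15
  count=36, z=45
  count=34, z=45
  count=34, z=11

Final answer: 11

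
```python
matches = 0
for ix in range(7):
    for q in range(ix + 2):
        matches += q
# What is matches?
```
Trace:
  matches=0
  matches=0, ix=0, q=0
  matches=1, ix=0, q=1
  matches=1, ix=1, q=0
  matches=2, ix=1, q=1
  matches=4, ix=1, q=2
  matches=4, ix=2, q=0
  matches=5, ix=2, q=1
  matches=7, ix=2, q=2
  matches=10, ix=2, q=3
  matches=10, ix=3, q=0
  matches=11, ix=3, q=1
  matches=13, ix=3, q=2
  matches=16, ix=3, q=3
  matches=20, ix=3, q=4
  matches=20, ix=4, q=0
  matches=21, ix=4, q=1
  matches=23, ix=4, q=2
  matches=26, ix=4, q=3
  matches=30, ix=4, q=4
  matches=35, ix=4, q=5
  matches=35, ix=5, q=0
  matches=36, ix=5, q=1
  matches=38, ix=5, q=2
  matches=41, ix=5, q=3
  matches=45, ix=5, q=4
  matches=50, ix=5, q=5
  matches=56, ix=5, q=6
  matches=56, ix=6, q=0
  matches=57, ix=6, q=1
  matches=59, ix=6, q=2
  matches=62, ix=6, q=3
  matches=66, ix=6, q=4
  matches=71, ix=6, q=5
  matches=77, ix=6, q=6
  matches=84, ix=6, q=7

Final answer: 84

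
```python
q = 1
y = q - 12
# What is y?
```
Trace:
  q=1
  q=1, y=-11

Final answer: -11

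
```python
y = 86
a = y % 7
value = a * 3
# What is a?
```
Trace:
  y=86
  y=86, a=2
  y=86, a=2, value=6

Final answer: 2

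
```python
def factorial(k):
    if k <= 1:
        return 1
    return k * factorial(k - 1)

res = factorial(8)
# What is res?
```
Call trace:
factorial(k=8)
  factorial(k=7)
    factorial(k=6)
      factorial(k=5)
        factorial(k=4)
          factorial(k=3)
            factorial(k=2)
              factorial(k=1)
              -> return 1
            -> return 2
          -> return 6
        -> return 24
      -> return 120
    -> return 720
  -> return 5040
-> return 40320

Final answer: 40320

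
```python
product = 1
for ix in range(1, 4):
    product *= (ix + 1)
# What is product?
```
Trace:
  product=1
  product=2, ix=1
  product=6, ix=2
  product=24, ix=3

Final answer: 24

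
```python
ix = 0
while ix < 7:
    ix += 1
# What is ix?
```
Trace:
  ix=0
  ix=1
  ix=2
  ix=3
  ix=4
  ix=5
  ix=6
  ix=7

Final answer: 7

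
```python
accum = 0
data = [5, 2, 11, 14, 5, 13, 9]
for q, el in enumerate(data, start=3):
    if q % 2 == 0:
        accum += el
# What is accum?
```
Trace:
  accum=0
  accum=0, q=3, el=5
  accum=2, q=4, el=2
  accum=2, q=5, el=11
  accum=16, q=6, el=14
  accum=16, q=7, el=5
  accum=29, q=8, el=13
  accum=29, q=9, el=9

Final answer: 29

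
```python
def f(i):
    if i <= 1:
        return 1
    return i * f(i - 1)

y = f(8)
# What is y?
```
Call trace:
f(i=8)
  f(i=7)
    f(i=6)
      f(i=5)
        f(i=4)
          f(i=3)
            f(i=2)
              f(i=1)
              -> return 1
            -> return 2
          -> return 6
        -> return 24
      -> return 120
    -> return 720
  -> return 5040
-> return 40320

Final answer: 40320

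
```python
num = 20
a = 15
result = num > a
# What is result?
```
Trace:
  num=20
  num=20, a=15
  num=20, a=15, result=True

Final answer: True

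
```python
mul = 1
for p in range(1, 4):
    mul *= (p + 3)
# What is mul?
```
Trace:
  mul=1
  mul=4, p=1
  mul=20, p=2
  mul=120, p=3

Final answer: 120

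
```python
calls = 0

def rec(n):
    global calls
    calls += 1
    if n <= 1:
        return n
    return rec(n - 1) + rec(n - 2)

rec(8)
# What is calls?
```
Call trace (a repeated sub-call is expanded the first time; later identical calls just restate its return value):
rec(n=8)
  rec(n=7)
    rec(n=6)
      rec(n=5)
        rec(n=4)
          rec(n=3)
            rec(n=2)
              rec(n=1)
              -> return 1
              rec(n=0)
              -> return 0
            -> return 1
            rec(n=1)
            -> return 1
          -> return 2
          rec(n=2) -> return 1  (same call as traced above)
        -> return 3
        rec(n=3) -> return 2  (same call as traced above)
      -> return 5
      rec(n=4) -> return 3  (same call as traced above)
    -> return 8
    rec(n=5) -> return 5  (same call as traced above)
  -> return 13
  rec(n=6) -> return 8  (same call as traced above)
-> return 21

calls is incremented once per call, so count the calls in each subtree. Let C(n) = number of calls made by rec(n).
C(0) = C(1) = 1 (base case, no recursion); C(n) = 1 + C(n - 1) + C(n - 2) otherwise.
C(2) = 1 + C(1) + C(0) = 1 + 1 + 1 = 3
C(3) = 1 + C(2) + C(1) = 1 + 3 + 1 = 5
C(4) = 1 + C(3) + C(2) = 1 + 5 + 3 = 9
C(5) = 1 + C(4) + C(3) = 1 + 9 + 5 = 15
C(6) = 1 + C(5) + C(4) = 1 + 15 + 9 = 25
C(7) = 1 + C(6) + C(5) = 1 + 25 + 15 = 41
C(8) = 1 + C(7) + C(6) = 1 + 41 + 25 = 67
calls = C(8) = 67

Final answer: 67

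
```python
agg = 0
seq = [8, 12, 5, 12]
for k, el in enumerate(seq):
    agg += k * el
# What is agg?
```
Trace:
  agg=0
  agg=0, k=0, el=8
  agg=12, k=1, el=12
  agg=22, k=2, el=5
  agg=58, k=3, el=12

Final answer: 58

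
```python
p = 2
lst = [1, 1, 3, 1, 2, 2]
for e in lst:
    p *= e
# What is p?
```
Trace:
  p=2
  p=2, e=1
  p=2, e=1
  p=6, e=3
  p=6, e=1
  p=12, e=2
  p=24, e=2

Final answer: 24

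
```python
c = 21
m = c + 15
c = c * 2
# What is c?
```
Trace:
  c=21
  c=21, m=36
  c=42, m=36

Final answer: 42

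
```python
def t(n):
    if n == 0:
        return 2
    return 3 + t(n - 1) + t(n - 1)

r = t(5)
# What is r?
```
Call trace (a repeated sub-call is expanded the first time; later identical calls just restate its return value):
t(n=5)
  t(n=4)
    t(n=3)
      t(n=2)
        t(n=1)
          t(n=0)
          -> return 2
          t(n=0)
          -> return 2
        -> return 7
        t(n=1) -> return 7  (same call as traced above)
      -> return 17
      t(n=2) -> return 17  (same call as traced above)
    -> return 37
    t(n=3) -> return 37  (same call as traced above)
  -> return 77
  t(n=4) -> return 77  (same call as traced above)
-> return 157

Final answer: 157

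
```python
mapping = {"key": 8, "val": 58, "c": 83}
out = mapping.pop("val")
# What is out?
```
Trace:
  mapping={'key': 8, 'val': 58, 'c': 83}
  mapping={'key': 8, 'c': 83}, out=58

Final answer: 58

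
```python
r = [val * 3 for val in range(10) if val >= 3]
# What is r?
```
Trace:
  val=0
  val=1
  val=2
  val=3
  val=4
  val=5
  val=6
  val=7
  val=8
  val=9
  r=[9, 12, 15, 18, 21, 24, 27]

Final answer: [9, 12, 15, 18, 21, 24, 27]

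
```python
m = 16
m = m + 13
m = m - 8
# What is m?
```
Trace:
  m=16
  m=29
  m=21

Final answer: 21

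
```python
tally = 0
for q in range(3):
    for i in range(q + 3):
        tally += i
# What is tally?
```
Trace:
  tally=0
  tally=0, q=0, i=0
  tally=1, q=0, i=1
  tally=3, q=0, i=2
  tally=3, q=1, i=0
  tally=4, q=1, i=1
  tally=6, q=1, i=2
  tally=9, q=1, i=3
  tally=9, q=2, i=0
  tally=10, q=2, i=1
  tally=12, q=2, i=2
  tally=15, q=2, i=3
  tally=19, q=2, i=4

Final answer: 19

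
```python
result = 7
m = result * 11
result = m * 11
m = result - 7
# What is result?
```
Trace:
  result=7
  result=7, m=77
  result=847, m=77
  result=847, m=840

Final answer: 847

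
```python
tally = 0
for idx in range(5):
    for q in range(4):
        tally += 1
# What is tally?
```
Trace:
  tally=0
  tally=1, idx=0, q=0
  tally=2, idx=0, q=1
  tally=3, idx=0, q=2
  tally=4, idx=0, q=3
  tally=5, idx=1, q=0
  tally=6, idx=1, q=1
  tally=7, idx=1, q=2
  tally=8, idx=1, q=3
  tally=9, idx=2, q=0
  tally=10, idx=2, q=1
  tally=11, idx=2, q=2
  tally=12, idx=2, q=3
  tally=13, idx=3, q=0
  tally=14, idx=3, q=1
  tally=15, idx=3, q=2
  tally=16, idx=3, q=3
  tally=17, idx=4, q=0
  tally=18, idx=4, q=1
  tally=19, idx=4, q=2
  tally=20, idx=4, q=3

Final answer: 20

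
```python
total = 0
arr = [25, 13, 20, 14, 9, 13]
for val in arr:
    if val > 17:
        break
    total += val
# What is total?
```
Trace:
  total=0
  total=0, val=25

Final answer: 0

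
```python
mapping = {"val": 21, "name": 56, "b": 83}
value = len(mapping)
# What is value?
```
Trace:
  mapping={'val': 21, 'name': 56, 'b': 83}
  mapping={'val': 21, 'name': 56, 'b': 83}, value=3

Final answer: 3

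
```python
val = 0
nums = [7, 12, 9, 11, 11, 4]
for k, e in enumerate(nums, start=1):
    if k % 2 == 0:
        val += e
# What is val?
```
Trace:
  val=0
  val=0, k=1, e=7
  val=12, k=2, e=12
  val=12, k=3, e=9
  val=23, k=4, e=11
  val=23, k=5, e=11
  val=27, k=6, e=4

Final answer: 27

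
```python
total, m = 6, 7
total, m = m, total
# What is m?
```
Trace:
  total=6, m=7
  total=7, m=6

Final answer: 6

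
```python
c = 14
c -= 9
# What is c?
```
Trace:
  c=14
  c=5

Final answer: 5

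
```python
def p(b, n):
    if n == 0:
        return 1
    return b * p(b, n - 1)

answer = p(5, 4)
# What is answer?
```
Call trace:
p(b=5, n=4)
  p(b=5, n=3)
    p(b=5, n=2)
      p(b=5, n=1)
        p(b=5, n=0)
        -> return 1
      -> return 5
    -> return 25
  -> return 125
-> return 625

Final answer: 625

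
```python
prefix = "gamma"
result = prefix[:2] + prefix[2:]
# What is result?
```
Trace:
  prefix='gamma'
  prefix='gamma', result='gamma'

Final answer: 'gamma'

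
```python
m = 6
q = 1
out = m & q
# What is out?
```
Trace:
  m=6
  m=6, q=1
  m=6, q=1, out=0

Final answer: 0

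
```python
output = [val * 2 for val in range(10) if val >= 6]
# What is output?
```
Trace:
  val=0
  val=1
  val=2
  val=3
  val=4
  val=5
  val=6
  val=7
  val=8
  val=9
  output=[12, 14, 16, 18]

Final answer: [12, 14, 16, 18]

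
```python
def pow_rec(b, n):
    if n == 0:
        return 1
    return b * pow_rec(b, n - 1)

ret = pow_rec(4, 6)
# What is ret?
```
Call trace:
pow_rec(b=4, n=6)
  pow_rec(b=4, n=5)
    pow_rec(b=4, n=4)
      pow_rec(b=4, n=3)
        pow_rec(b=4, n=2)
          pow_rec(b=4, n=1)
            pow_rec(b=4, n=0)
            -> return 1
          -> return 4
        -> return 16
      -> return 64
    -> return 256
  -> return 1024
-> return 4096

Final answer: 4096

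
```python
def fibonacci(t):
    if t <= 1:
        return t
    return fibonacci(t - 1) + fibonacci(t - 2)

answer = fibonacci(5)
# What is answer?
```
Call trace (a repeated sub-call is expanded the first time; later identical calls just restate its return value):
fibonacci(t=5)
  fibonacci(t=4)
    fibonacci(t=3)
      fibonacci(t=2)
        fibonacci(t=1)
        -> return 1
        fibonacci(t=0)
        -> return 0
      -> return 1
      fibonacci(t=1)
      -> return 1
    -> return 2
    fibonacci(t=2) -> return 1  (same call as traced above)
  -> return 3
  fibonacci(t=3) -> return 2  (same call as traced above)
-> return 5

Final answer: 5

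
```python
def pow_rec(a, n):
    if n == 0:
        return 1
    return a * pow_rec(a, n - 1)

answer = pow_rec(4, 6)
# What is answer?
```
Call trace:
pow_rec(a=4, n=6)
  pow_rec(a=4, n=5)
    pow_rec(a=4, n=4)
      pow_rec(a=4, n=3)
        pow_rec(a=4, n=2)
          pow_rec(a=4, n=1)
            pow_rec(a=4, n=0)
            -> return 1
          -> return 4
        -> return 16
      -> return 64
    -> return 256
  -> return 1024
-> return 4096

Final answer: 4096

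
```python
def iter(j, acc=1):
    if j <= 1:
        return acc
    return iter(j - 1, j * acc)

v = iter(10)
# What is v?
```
Call trace:
iter(j=10, acc=1)
  iter(j=9, acc=10)
    iter(j=8, acc=90)
      iter(j=7, acc=720)
        iter(j=6, acc=5040)
          iter(j=5, acc=30240)
            iter(j=4, acc=151200)
              iter(j=3, acc=604800)
                iter(j=2, acc=1814400)
                  iter(j=1, acc=3628800)
                  -> return 3628800
                -> return 3628800
              -> return 3628800
            -> return 3628800
          -> return 3628800
        -> return 3628800
      -> return 3628800
    -> return 3628800
  -> return 3628800
-> return 3628800

Final answer: 3628800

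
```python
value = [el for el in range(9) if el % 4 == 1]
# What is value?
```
Trace:
  el=0
  el=1
  el=2
  el=3
  el=4
  el=5
  el=6
  el=7
  el=8
  value=[1, 5]

Final answer: [1, 5]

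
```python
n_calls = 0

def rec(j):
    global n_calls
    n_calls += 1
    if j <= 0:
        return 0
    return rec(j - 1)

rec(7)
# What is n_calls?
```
Call trace:
rec(j=7)
  rec(j=6)
    rec(j=5)
      rec(j=4)
        rec(j=3)
          rec(j=2)
            rec(j=1)
              rec(j=0)
              -> return 0
            -> return 0
          -> return 0
        -> return 0
      -> return 0
    -> return 0
  -> return 0
-> return 0

n_calls is incremented once per call. rec is entered once for each j = 7, 6, 5, 4, 3, 2, 1, 0 (the j <= 0 call returns without recursing), i.e. 7 + 1 calls.
n_calls = 8

Final answer: 8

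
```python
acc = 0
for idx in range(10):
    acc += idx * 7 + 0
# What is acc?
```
Trace:
  acc=0
  acc=0, idx=0
  acc=7, idx=1
  acc=21, idx=2
  acc=42, idx=3
  acc=70, idx=4
  acc=105, idx=5
  acc=147, idx=6
  acc=196, idx=7
  acc=252, idx=8
  acc=315, idx=9

Final answer: 315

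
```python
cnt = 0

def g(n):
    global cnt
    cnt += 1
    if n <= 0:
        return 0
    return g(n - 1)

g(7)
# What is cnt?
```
Call trace:
g(n=7)
  g(n=6)
    g(n=5)
      g(n=4)
        g(n=3)
          g(n=2)
            g(n=1)
              g(n=0)
              -> return 0
            -> return 0
          -> return 0
        -> return 0
      -> return 0
    -> return 0
  -> return 0
-> return 0

cnt is incremented once per call. g is entered once for each n = 7, 6, 5, 4, 3, 2, 1, 0 (the n <= 0 call returns without recursing), i.e. 7 + 1 calls.
cnt = 8

Final answer: 8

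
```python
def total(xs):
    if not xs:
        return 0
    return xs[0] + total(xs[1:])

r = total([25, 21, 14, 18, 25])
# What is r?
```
Call trace:
total(xs=[25, 21, 14, 18, 25])
  total(xs=[21, 14, 18, 25])
    total(xs=[14, 18, 25])
      total(xs=[18, 25])
        total(xs=[25])
          total(xs=[])
          -> return 0
        -> return 25
      -> return 43
    -> return 57
  -> return 78
-> return 103

Final answer: 103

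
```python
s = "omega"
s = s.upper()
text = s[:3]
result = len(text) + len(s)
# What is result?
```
Trace:
  s='omega'
  s='OMEGA'
  s='OMEGA', text='OME'
  s='OMEGA', text='OME', result=8

Final answer: 8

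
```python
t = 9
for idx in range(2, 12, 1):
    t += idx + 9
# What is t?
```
Trace:
  t=9
  t=20, idx=2
  t=32, idx=3
  t=45, idx=4
  t=59, idx=5
  t=74, idx=6
  t=90, idx=7
  t=107, idx=8
  t=125, idx=9
  t=144, idx=10
  t=164, idx=11

Final answer: 164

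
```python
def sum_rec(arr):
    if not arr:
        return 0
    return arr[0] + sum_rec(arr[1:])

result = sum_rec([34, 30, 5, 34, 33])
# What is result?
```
Call trace:
sum_rec(arr=[34, 30, 5, 34, 33])
  sum_rec(arr=[30, 5, 34, 33])
    sum_rec(arr=[5, 34, 33])
      sum_rec(arr=[34, 33])
        sum_rec(arr=[33])
          sum_rec(arr=[])
          -> return 0
        -> return 33
      -> return 67
    -> return 72
  -> return 102
-> return 136

Final answer: 136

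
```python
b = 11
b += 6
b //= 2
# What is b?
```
Trace:
  b=11
  b=17
  b=8

Final answer: 8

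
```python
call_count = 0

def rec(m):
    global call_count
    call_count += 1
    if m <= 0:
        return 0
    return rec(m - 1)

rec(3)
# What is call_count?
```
Call trace:
rec(m=3)
  rec(m=2)
    rec(m=1)
      rec(m=0)
      -> return 0
    -> return 0
  -> return 0
-> return 0

call_count is incremented once per call. rec is entered once for each m = 3, 2, 1, 0 (the m <= 0 call returns without recursing), i.e. 3 + 1 calls.
call_count = 4

Final answer: 4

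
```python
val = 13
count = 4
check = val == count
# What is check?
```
Trace:
  val=13
  val=13, count=4
  val=13, count=4, check=False

Final answer: False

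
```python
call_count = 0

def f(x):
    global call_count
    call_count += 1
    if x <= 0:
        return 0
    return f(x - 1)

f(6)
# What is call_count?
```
Call trace:
f(x=6)
  f(x=5)
    f(x=4)
      f(x=3)
        f(x=2)
          f(x=1)
            f(x=0)
            -> return 0
          -> return 0
        -> return 0
      -> return 0
    -> return 0
  -> return 0
-> return 0

call_count is incremented once per call. f is entered once for each x = 6, 5, 4, 3, 2, 1, 0 (the x <= 0 call returns without recursing), i.e. 6 + 1 calls.
call_count = 7

Final answer: 7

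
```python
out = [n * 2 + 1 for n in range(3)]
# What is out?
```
Trace:
  n=0
  n=1
  n=2
  out=[1, 3, 5]

Final answer: [1, 3, 5]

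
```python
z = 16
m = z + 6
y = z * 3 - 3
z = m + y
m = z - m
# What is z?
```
Trace:
  z=16
  z=16, m=22
  z=16, m=22, y=45
  z=67, m=22, y=45
  z=67, m=45, y=45

Final answer: 67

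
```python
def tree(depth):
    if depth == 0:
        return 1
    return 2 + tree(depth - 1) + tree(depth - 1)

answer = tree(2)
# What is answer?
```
Call trace (a repeated sub-call is expanded the first time; later identical calls just restate its return value):
tree(depth=2)
  tree(depth=1)
    tree(depth=0)
    -> return 1
    tree(depth=0)
    -> return 1
  -> return 4
  tree(depth=1) -> return 4  (same call as traced above)
-> return 10

Final answer: 10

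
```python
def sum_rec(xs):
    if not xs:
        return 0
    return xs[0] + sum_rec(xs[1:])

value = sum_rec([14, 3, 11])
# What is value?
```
Call trace:
sum_rec(xs=[14, 3, 11])
  sum_rec(xs=[3, 11])
    sum_rec(xs=[11])
      sum_rec(xs=[])
      -> return 0
    -> return 11
  -> return 14
-> return 28

Final answer: 28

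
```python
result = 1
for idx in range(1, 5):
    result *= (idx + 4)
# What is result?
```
Trace:
  result=1
  result=5, idx=1
  result=30, idx=2
  result=210, idx=3
  result=1680, idx=4

Final answer: 1680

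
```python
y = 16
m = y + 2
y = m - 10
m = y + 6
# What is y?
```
Trace:
  y=16
  y=16, m=18
  y=8, m=18
  y=8, m=14

Final answer: 8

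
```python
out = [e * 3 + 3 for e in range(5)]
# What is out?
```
Trace:
  e=0
  e=1
  e=2
  e=3
  e=4
  out=[3, 6, 9, 12, 15]

Final answer: [3, 6, 9, 12, 15]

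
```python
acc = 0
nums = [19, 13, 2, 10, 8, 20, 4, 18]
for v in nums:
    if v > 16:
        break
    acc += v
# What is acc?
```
Trace:
  acc=0
  acc=0, v=19

Final answer: 0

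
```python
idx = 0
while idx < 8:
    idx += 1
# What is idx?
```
Trace:
  idx=0
  idx=1
  idx=2
  idx=3
  idx=4
  idx=5
  idx=6
  idx=7
  idx=8

Final answer: 8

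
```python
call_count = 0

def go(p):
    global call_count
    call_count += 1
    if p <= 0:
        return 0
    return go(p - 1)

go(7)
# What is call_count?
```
Call trace:
go(p=7)
  go(p=6)
    go(p=5)
      go(p=4)
        go(p=3)
          go(p=2)
            go(p=1)
              go(p=0)
              -> return 0
            -> return 0
          -> return 0
        -> return 0
      -> return 0
    -> return 0
  -> return 0
-> return 0

call_count is incremented once per call. go is entered once for each p = 7, 6, 5, 4, 3, 2, 1, 0 (the p <= 0 call returns without recursing), i.e. 7 + 1 calls.
call_count = 8

Final answer: 8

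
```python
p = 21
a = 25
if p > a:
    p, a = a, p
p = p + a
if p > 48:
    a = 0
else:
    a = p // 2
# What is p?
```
Trace:
  p=21
  p=21, a=25
  p=21, a=25
  p=46, a=25
  p=46, a=23

Final answer: 46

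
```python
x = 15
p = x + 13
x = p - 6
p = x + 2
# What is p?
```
Trace:
  x=15
  x=15, p=28
  x=22, p=28
  x=22, p=24

Final answer: 24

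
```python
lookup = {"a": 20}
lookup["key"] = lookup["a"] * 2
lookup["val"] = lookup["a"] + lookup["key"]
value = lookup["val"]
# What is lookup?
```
Trace:
  lookup={'a': 20}
  lookup={'a': 20, 'key': 40}
  lookup={'a': 20, 'key': 40, 'val': 60}
  lookup={'a': 20, 'key': 40, 'val': 60}, value=60

Final answer: {'a': 20, 'key': 40, 'val': 60}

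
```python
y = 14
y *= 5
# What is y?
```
Trace:
  y=14
  y=70

Final answer: 70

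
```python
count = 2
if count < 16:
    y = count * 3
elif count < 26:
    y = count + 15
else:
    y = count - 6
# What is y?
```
Trace:
  count=2
  count=2, y=6

Final answer: 6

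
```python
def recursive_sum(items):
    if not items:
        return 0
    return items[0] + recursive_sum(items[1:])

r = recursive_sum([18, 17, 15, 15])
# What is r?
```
Call trace:
recursive_sum(items=[18, 17, 15, 15])
  recursive_sum(items=[17, 15, 15])
    recursive_sum(items=[15, 15])
      recursive_sum(items=[15])
        recursive_sum(items=[])
        -> return 0
      -> return 15
    -> return 30
  -> return 47
-> return 65

Final answer: 65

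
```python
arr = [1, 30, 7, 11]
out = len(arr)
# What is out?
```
Trace:
  arr=[1, 30, 7, 11]
  arr=[1, 30, 7, 11], out=4

Final answer: 4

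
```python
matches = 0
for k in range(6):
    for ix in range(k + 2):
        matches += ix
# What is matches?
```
Trace:
  matches=0
  matches=0, k=0, ix=0
  matches=1, k=0, ix=1
  matches=1, k=1, ix=0
  matches=2, k=1, ix=1
  matches=4, k=1, ix=2
  matches=4, k=2, ix=0
  matches=5, k=2, ix=1
  matches=7, k=2, ix=2
  matches=10, k=2, ix=3
  matches=10, k=3, ix=0
  matches=11, k=3, ix=1
  matches=13, k=3, ix=2
  matches=16, k=3, ix=3
  matches=20, k=3, ix=4
  matches=20, k=4, ix=0
  matches=21, k=4, ix=1
  matches=23, k=4, ix=2
  matches=26, k=4, ix=3
  matches=30, k=4, ix=4
  matches=35, k=4, ix=5
  matches=35, k=5, ix=0
  matches=36, k=5, ix=1
  matches=38, k=5, ix=2
  matches=41, k=5, ix=3
  matches=45, k=5, ix=4
  matches=50, k=5, ix=5
  matches=56, k=5, ix=6

Final answer: 56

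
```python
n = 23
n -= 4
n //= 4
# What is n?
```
Trace:
  n=23
  n=19
  n=4

Final answer: 4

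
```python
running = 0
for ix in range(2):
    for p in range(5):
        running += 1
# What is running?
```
Trace:
  running=0
  running=1, ix=0, p=0
  running=2, ix=0, p=1
  running=3, ix=0, p=2
  running=4, ix=0, p=3
  running=5, ix=0, p=4
  running=6, ix=1, p=0
  running=7, ix=1, p=1
  running=8, ix=1, p=2
  running=9, ix=1, p=3
  running=10, ix=1, p=4

Final answer: 10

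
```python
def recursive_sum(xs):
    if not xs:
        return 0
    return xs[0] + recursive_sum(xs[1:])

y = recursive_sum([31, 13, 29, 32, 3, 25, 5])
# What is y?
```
Call trace:
recursive_sum(xs=[31, 13, 29, 32, 3, 25, 5])
  recursive_sum(xs=[13, 29, 32, 3, 25, 5])
    recursive_sum(xs=[29, 32, 3, 25, 5])
      recursive_sum(xs=[32, 3, 25, 5])
        recursive_sum(xs=[3, 25, 5])
          recursive_sum(xs=[25, 5])
            recursive_sum(xs=[5])
              recursive_sum(xs=[])
              -> return 0
            -> return 5
          -> return 30
        -> return 33
      -> return 65
    -> return 94
  -> return 107
-> return 138

Final answer: 138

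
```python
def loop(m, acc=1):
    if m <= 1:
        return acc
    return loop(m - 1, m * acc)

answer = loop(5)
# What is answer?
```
Call trace:
loop(m=5, acc=1)
  loop(m=4, acc=5)
    loop(m=3, acc=20)
      loop(m=2, acc=60)
        loop(m=1, acc=120)
        -> return 120
      -> return 120
    -> return 120
  -> return 120
-> return 120

Final answer: 120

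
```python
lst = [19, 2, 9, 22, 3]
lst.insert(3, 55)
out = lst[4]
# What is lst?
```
Trace:
  lst=[19, 2, 9, 22, 3]
  lst=[19, 2, 9, 55, 22, 3]
  lst=[19, 2, 9, 55, 22, 3], out=22

Final answer: [19, 2, 9, 55, 22, 3]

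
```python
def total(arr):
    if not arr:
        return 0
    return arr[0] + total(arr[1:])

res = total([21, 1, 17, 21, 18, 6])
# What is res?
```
Call trace:
total(arr=[21, 1, 17, 21, 18, 6])
  total(arr=[1, 17, 21, 18, 6])
    total(arr=[17, 21, 18, 6])
      total(arr=[21, 18, 6])
        total(arr=[18, 6])
          total(arr=[6])
            total(arr=[])
            -> return 0
          -> return 6
        -> return 24
      -> return 45
    -> return 62
  -> return 63
-> return 84

Final answer: 84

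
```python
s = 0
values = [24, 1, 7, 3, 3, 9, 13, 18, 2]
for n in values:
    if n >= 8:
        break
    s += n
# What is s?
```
Trace:
  s=0
  s=0, n=24

Final answer: 0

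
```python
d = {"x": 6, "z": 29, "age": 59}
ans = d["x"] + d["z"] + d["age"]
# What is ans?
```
Trace:
  d={'x': 6, 'z': 29, 'age': 59}
  d={'x': 6, 'z': 29, 'age': 59}, ans=94

Final answer: 94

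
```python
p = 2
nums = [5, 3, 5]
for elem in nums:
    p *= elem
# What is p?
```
Trace:
  p=2
  p=10, elem=5
  p=30, elem=3
  p=150, elem=5

Final answer: 150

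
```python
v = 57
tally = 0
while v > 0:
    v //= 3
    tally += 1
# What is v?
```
Trace:
  v=57
  v=57, tally=0
  v=19, tally=1
  v=6, tally=2
  v=2, tally=3
  v=0, tally=4

Final answer: 0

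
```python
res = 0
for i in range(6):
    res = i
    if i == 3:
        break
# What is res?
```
Trace:
  res=0
  res=0, i=0
  res=1, i=1
  res=2, i=2
  res=3, i=3

Final answer: 3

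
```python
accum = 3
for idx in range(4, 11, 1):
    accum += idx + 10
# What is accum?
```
Trace:
  accum=3
  accum=17, idx=4
  accum=32, idx=5
  accum=48, idx=6
  accum=65, idx=7
  accum=83, idx=8
  accum=102, idx=9
  accum=122, idx=10

Final answer: 122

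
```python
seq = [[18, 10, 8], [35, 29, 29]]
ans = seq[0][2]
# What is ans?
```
Trace:
  seq=[[18, 10, 8], [35, 29, 29]]
  seq=[[18, 10, 8], [35, 29, 29]], ans=8

Final answer: 8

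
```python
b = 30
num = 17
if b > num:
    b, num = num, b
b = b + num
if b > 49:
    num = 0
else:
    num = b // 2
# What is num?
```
Trace:
  b=30
  b=30, num=17
  b=17, num=30
  b=47, num=30
  b=47, num=23

Final answer: 23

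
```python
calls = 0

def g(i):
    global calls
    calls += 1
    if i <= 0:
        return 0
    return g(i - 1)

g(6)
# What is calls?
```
Call trace:
g(i=6)
  g(i=5)
    g(i=4)
      g(i=3)
        g(i=2)
          g(i=1)
            g(i=0)
            -> return 0
          -> return 0
        -> return 0
      -> return 0
    -> return 0
  -> return 0
-> return 0

calls is incremented once per call. g is entered once for each i = 6, 5, 4, 3, 2, 1, 0 (the i <= 0 call returns without recursing), i.e. 6 + 1 calls.
calls = 7

Final answer: 7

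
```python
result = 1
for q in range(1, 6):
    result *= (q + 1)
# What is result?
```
Trace:
  result=1
  result=2, q=1
  result=6, q=2
  result=24, q=3
  result=120, q=4
  result=720, q=5

Final answer: 720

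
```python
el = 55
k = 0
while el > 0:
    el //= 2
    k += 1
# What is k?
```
Trace:
  el=55
  el=55, k=0
  el=27, k=1
  el=13, k=2
  el=6, k=3
  el=3, k=4
  el=1, k=5
  el=0, k=6

Final answer: 6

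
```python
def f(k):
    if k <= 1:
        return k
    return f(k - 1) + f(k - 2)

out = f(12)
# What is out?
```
Call trace (a repeated sub-call is expanded the first time; later identical calls just restate its return value):
f(k=12)
  f(k=11)
    f(k=10)
      f(k=9)
        f(k=8)
          f(k=7)
            f(k=6)
              f(k=5)
                f(k=4)
                  f(k=3)
                    f(k=2)
                      f(k=1)
                      -> return 1
                      f(k=0)
                      -> return 0
                    -> return 1
                    f(k=1)
                    -> return 1
                  -> return 2
                  f(k=2) -> return 1  (same call as traced above)
                -> return 3
                f(k=3) -> return 2  (same call as traced above)
              -> return 5
              f(k=4) -> return 3  (same call as traced above)
            -> return 8
            f(k=5) -> return 5  (same call as traced above)
          -> return 13
          f(k=6) -> return 8  (same call as traced above)
        -> return 21
        f(k=7) -> return 13  (same call as traced above)
      -> return 34
      f(k=8) -> return 21  (same call as traced above)
    -> return 55
    f(k=9) -> return 34  (same call as traced above)
  -> return 89
  f(k=10) -> return 55  (same call as traced above)
-> return 144

Final answer: 144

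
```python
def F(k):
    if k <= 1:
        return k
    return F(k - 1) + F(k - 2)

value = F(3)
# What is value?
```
Call trace:
F(k=3)
  F(k=2)
    F(k=1)
    -> return 1
    F(k=0)
    -> return 0
  -> return 1
  F(k=1)
  -> return 1
-> return 2

Final answer: 2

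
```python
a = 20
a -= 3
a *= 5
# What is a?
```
Trace:
  a=20
  a=17
  a=85

Final answer: 85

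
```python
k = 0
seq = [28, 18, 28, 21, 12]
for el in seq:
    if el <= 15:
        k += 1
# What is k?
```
Trace:
  k=0
  k=0, el=28
  k=0, el=18
  k=0, el=28
  k=0, el=21
  k=1, el=12

Final answer: 1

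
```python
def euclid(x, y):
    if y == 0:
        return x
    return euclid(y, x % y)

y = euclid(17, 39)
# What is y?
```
Call trace:
euclid(x=17, y=39)
  euclid(x=39, y=17)
    euclid(x=17, y=5)
      euclid(x=5, y=2)
        euclid(x=2, y=1)
          euclid(x=1, y=0)
          -> return 1
        -> return 1
      -> return 1
    -> return 1
  -> return 1
-> return 1

Final answer: 1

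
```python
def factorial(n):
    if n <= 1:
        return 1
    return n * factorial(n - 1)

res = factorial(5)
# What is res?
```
Call trace:
factorial(n=5)
  factorial(n=4)
    factorial(n=3)
      factorial(n=2)
        factorial(n=1)
        -> return 1
      -> return 2
    -> return 6
  -> return 24
-> return 120

Final answer: 120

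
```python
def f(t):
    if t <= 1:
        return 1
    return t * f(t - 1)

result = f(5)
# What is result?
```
Call trace:
f(t=5)
  f(t=4)
    f(t=3)
      f(t=2)
        f(t=1)
        -> return 1
      -> return 2
    -> return 6
  -> return 24
-> return 120

Final answer: 120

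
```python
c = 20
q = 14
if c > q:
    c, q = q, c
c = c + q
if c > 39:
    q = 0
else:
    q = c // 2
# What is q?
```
Trace:
  c=20
  c=20, q=14
  c=14, q=20
  c=34, q=20
  c=34, q=17

Final answer: 17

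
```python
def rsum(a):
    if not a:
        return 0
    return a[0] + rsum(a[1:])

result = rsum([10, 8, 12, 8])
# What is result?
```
Call trace:
rsum(a=[10, 8, 12, 8])
  rsum(a=[8, 12, 8])
    rsum(a=[12, 8])
      rsum(a=[8])
        rsum(a=[])
        -> return 0
      -> return 8
    -> return 20
  -> return 28
-> return 38

Final answer: 38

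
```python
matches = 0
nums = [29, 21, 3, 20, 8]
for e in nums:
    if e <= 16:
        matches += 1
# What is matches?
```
Trace:
  matches=0
  matches=0, e=29
  matches=0, e=21
  matches=1, e=3
  matches=1, e=20
  matches=2, e=8

Final answer: 2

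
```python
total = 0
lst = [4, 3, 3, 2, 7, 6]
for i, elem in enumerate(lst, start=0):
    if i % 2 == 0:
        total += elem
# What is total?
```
Trace:
  total=0
  total=4, i=0, elem=4
  total=4, i=1, elem=3
  total=7, i=2, elem=3
  total=7, i=3, elem=2
  total=14, i=4, elem=7
  total=14, i=5, elem=6

Final answer: 14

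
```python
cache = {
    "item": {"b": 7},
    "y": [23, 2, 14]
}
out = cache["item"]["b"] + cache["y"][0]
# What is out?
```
Trace:
  cache={'item': {'b': 7}, 'y': [23, 2, 14]}
  cache={'item': {'b': 7}, 'y': [23, 2, 14]}, out=30

Final answer: 30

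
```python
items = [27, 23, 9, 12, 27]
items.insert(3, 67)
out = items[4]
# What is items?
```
Trace:
  items=[27, 23, 9, 12, 27]
  items=[27, 23, 9, 67, 12, 27]
  items=[27, 23, 9, 67, 12, 27], out=12

Final answer: [27, 23, 9, 67, 12, 27]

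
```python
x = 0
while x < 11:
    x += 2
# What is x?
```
Trace:
  x=0
  x=2
  x=4
  x=6
  x=8
  x=10
  x=12

Final answer: 12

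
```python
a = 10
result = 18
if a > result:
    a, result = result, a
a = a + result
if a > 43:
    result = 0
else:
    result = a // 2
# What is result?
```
Trace:
  a=10
  a=10, result=18
  a=10, result=18
  a=28, result=18
  a=28, result=14

Final answer: 14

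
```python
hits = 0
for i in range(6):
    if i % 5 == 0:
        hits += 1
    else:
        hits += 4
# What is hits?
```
Trace:
  hits=0
  hits=1, i=0
  hits=5, i=1
  hits=9, i=2
  hits=13, i=3
  hits=17, i=4
  hits=18, i=5

Final answer: 18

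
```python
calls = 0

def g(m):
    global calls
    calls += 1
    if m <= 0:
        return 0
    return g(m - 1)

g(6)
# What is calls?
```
Call trace:
g(m=6)
  g(m=5)
    g(m=4)
      g(m=3)
        g(m=2)
          g(m=1)
            g(m=0)
            -> return 0
          -> return 0
        -> return 0
      -> return 0
    -> return 0
  -> return 0
-> return 0

calls is incremented once per call. g is entered once for each m = 6, 5, 4, 3, 2, 1, 0 (the m <= 0 call returns without recursing), i.e. 6 + 1 calls.
calls = 7

Final answer: 7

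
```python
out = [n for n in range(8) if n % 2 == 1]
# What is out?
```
Trace:
  n=0
  n=1
  n=2
  n=3
  n=4
  n=5
  n=6
  n=7
  out=[1, 3, 5, 7]

Final answer: [1, 3, 5, 7]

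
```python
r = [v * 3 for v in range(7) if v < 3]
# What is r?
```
Trace:
  v=0
  v=1
  v=2
  v=3
  v=4
  v=5
  v=6
  r=[0, 3, 6]

Final answer: [0, 3, 6]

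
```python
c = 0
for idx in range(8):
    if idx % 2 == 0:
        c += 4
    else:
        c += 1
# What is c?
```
Trace:
  c=0
  c=4, idx=0
  c=5, idx=1
  c=9, idx=2
  c=10, idx=3
  c=14, idx=4
  c=15, idx=5
  c=19, idx=6
  c=20, idx=7

Final answer: 20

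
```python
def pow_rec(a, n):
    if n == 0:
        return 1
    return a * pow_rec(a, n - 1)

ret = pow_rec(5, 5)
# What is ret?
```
Call trace:
pow_rec(a=5, n=5)
  pow_rec(a=5, n=4)
    pow_rec(a=5, n=3)
      pow_rec(a=5, n=2)
        pow_rec(a=5, n=1)
          pow_rec(a=5, n=0)
          -> return 1
        -> return 5
      -> return 25
    -> return 125
  -> return 625
-> return 3125

Final answer: 3125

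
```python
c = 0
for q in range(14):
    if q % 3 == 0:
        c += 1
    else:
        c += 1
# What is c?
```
Trace:
  c=0
  c=1, q=0
  c=2, q=1
  c=3, q=2
  c=4, q=3
  c=5, q=4
  c=6, q=5
  c=7, q=6
  c=8, q=7
  c=9, q=8
  c=10, q=9
  c=11, q=10
  c=12, q=11
  c=13, q=12
  c=14, q=13

Final answer: 14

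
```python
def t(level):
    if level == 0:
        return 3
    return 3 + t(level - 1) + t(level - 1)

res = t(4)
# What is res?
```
Call trace (a repeated sub-call is expanded the first time; later identical calls just restate its return value):
t(level=4)
  t(level=3)
    t(level=2)
      t(level=1)
        t(level=0)
        -> return 3
        t(level=0)
        -> return 3
      -> return 9
      t(level=1) -> return 9  (same call as traced above)
    -> return 21
    t(level=2) -> return 21  (same call as traced above)
  -> return 45
  t(level=3) -> return 45  (same call as traced above)
-> return 93

Final answer: 93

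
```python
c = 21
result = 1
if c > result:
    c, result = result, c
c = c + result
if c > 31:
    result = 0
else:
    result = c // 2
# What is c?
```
Trace:
  c=21
  c=21, result=1
  c=1, result=21
  c=22, result=21
  c=22, result=11

Final answer: 22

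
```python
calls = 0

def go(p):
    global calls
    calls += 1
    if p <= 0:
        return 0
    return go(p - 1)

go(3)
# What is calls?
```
Call trace:
go(p=3)
  go(p=2)
    go(p=1)
      go(p=0)
      -> return 0
    -> return 0
  -> return 0
-> return 0

calls is incremented once per call. go is entered once for each p = 3, 2, 1, 0 (the p <= 0 call returns without recursing), i.e. 3 + 1 calls.
calls = 4

Final answer: 4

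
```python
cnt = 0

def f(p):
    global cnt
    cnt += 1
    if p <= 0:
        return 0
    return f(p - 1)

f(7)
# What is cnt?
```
Call trace:
f(p=7)
  f(p=6)
    f(p=5)
      f(p=4)
        f(p=3)
          f(p=2)
            f(p=1)
              f(p=0)
              -> return 0
            -> return 0
          -> return 0
        -> return 0
      -> return 0
    -> return 0
  -> return 0
-> return 0

cnt is incremented once per call. f is entered once for each p = 7, 6, 5, 4, 3, 2, 1, 0 (the p <= 0 call returns without recursing), i.e. 7 + 1 calls.
cnt = 8

Final answer: 8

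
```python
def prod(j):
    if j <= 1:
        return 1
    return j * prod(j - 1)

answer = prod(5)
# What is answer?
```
Call trace:
prod(j=5)
  prod(j=4)
    prod(j=3)
      prod(j=2)
        prod(j=1)
        -> return 1
      -> return 2
    -> return 6
  -> return 24
-> return 120

Final answer: 120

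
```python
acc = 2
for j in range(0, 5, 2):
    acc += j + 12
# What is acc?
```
Trace:
  acc=2
  acc=14, j=0
  acc=28, j=2
  acc=44, j=4

Final answer: 44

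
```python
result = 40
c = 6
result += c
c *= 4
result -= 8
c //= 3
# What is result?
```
Trace:
  result=40
  result=40, c=6
  result=46, c=6
  result=46, c=24
  result=38, c=24
  result=38, c=8

Final answer: 38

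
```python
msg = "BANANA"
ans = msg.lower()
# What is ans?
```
Trace:
  msg='BANANA'
  msg='BANANA', ans='banana'

Final answer: 'banana'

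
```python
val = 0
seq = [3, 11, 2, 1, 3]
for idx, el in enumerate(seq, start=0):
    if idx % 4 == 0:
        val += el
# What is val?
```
Trace:
  val=0
  val=3, idx=0, el=3
  val=3, idx=1, el=11
  val=3, idx=2, el=2
  val=3, idx=3, el=1
  val=6, idx=4, el=3

Final answer: 6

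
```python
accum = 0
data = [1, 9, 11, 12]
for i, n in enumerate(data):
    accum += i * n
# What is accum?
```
Trace:
  accum=0
  accum=0, i=0, n=1
  accum=9, i=1, n=9
  accum=31, i=2, n=11
  accum=67, i=3, n=12

Final answer: 67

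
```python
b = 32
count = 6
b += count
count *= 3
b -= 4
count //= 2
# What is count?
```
Trace:
  b=32
  b=32, count=6
  b=38, count=6
  b=38, count=18
  b=34, count=18
  b=34, count=9

Final answer: 9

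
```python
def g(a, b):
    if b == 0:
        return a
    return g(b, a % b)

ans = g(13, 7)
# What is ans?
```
Call trace:
g(a=13, b=7)
  g(a=7, b=6)
    g(a=6, b=1)
      g(a=1, b=0)
      -> return 1
    -> return 1
  -> return 1
-> return 1

Final answer: 1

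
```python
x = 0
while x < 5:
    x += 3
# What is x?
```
Trace:
  x=0
  x=3
  x=6

Final answer: 6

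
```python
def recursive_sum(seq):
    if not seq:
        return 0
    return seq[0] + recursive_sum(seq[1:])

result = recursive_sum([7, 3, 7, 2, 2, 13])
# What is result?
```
Call trace:
recursive_sum(seq=[7, 3, 7, 2, 2, 13])
  recursive_sum(seq=[3, 7, 2, 2, 13])
    recursive_sum(seq=[7, 2, 2, 13])
      recursive_sum(seq=[2, 2, 13])
        recursive_sum(seq=[2, 13])
          recursive_sum(seq=[13])
            recursive_sum(seq=[])
            -> return 0
          -> return 13
        -> return 15
      -> return 17
    -> return 24
  -> return 27
-> return 34

Final answer: 34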